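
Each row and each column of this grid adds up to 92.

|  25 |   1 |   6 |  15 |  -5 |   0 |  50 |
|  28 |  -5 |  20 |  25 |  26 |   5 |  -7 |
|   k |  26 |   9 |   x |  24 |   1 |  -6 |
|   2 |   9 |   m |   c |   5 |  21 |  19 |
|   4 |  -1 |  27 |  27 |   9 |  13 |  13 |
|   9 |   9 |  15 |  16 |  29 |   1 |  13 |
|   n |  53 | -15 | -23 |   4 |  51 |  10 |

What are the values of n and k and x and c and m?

Row 7: 53 − 15 − 23 + 4 + 51 + 10 = 80, so its missing entry is 92 − 80 = 12.
Column 1: 25 + 28 + 2 + 4 + 9 + 12 = 80, so its missing entry is 92 − 80 = 12.
Row 3: 12 + 26 + 9 + 24 + 1 − 6 = 66, so its missing entry is 92 − 66 = 26.
Column 4: 15 + 25 + 26 + 27 + 16 − 23 = 86, so its missing entry is 92 − 86 = 6.
Row 4: 2 + 9 + 6 + 5 + 21 + 19 = 62, so its missing entry is 92 − 62 = 30.

n = 12, k = 12, x = 26, c = 6, m = 30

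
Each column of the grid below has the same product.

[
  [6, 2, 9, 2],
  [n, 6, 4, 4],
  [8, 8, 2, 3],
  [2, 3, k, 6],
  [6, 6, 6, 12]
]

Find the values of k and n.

Columns 2 and 4 each multiply to 1728, so every column has product 1728.
Column 3: 9×4×2×6 = 432, so the missing entry is 1728 ÷ 432 = 4.
Column 1: 6×8×2×6 = 576, so the missing entry is 1728 ÷ 576 = 3.

k = 4, n = 3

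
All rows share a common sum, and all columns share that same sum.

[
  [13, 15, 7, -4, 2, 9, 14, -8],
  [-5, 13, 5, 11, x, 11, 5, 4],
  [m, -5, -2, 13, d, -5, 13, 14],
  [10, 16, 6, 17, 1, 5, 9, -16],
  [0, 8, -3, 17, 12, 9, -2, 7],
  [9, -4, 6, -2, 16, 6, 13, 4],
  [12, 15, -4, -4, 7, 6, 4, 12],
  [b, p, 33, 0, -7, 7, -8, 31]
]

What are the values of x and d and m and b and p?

Rows 1 and 4 both sum to 48, so that's the common total.
Column 2: 15 + 13 − 5 + 16 + 8 − 4 + 15 = 58, so its missing entry is 48 − 58 = -10.
Row 8: -10 + 33 + 0 − 7 + 7 − 8 + 31 = 46, so its missing entry is 48 − 46 = 2.
Column 1: 13 − 5 + 10 + 0 + 9 + 12 + 2 = 41, so its missing entry is 48 − 41 = 7.
Row 3: 7 − 5 − 2 + 13 − 5 + 13 + 14 = 35, so its missing entry is 48 − 35 = 13.
Row 2: -5 + 13 + 5 + 11 + 11 + 5 + 4 = 44, so its missing entry is 48 − 44 = 4.

x = 4, d = 13, m = 7, b = 2, p = -10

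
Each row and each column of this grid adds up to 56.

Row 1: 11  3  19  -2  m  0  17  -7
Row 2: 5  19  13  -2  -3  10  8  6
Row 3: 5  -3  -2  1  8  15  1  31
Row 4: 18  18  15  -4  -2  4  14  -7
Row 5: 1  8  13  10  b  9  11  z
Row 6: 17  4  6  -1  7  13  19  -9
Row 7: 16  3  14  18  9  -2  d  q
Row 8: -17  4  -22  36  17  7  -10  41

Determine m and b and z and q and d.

m = 15, b = 5, z = -1, q = 2, d = -4

Row 1 has 11 + 3 + 19 − 2 + 0 + 17 − 7 = 41; the blank must be 56 − 41 = 15.
Column 5 has 15 − 3 + 8 − 2 + 7 + 9 + 17 = 51; the blank must be 56 − 51 = 5.
Column 7 has 17 + 8 + 1 + 14 + 11 + 19 − 10 = 60; the blank must be 56 − 60 = -4.
Row 7 has 16 + 3 + 14 + 18 + 9 − 2 − 4 = 54; the blank must be 56 − 54 = 2.
Row 5 has 1 + 8 + 13 + 10 + 5 + 9 + 11 = 57; the blank must be 56 − 57 = -1.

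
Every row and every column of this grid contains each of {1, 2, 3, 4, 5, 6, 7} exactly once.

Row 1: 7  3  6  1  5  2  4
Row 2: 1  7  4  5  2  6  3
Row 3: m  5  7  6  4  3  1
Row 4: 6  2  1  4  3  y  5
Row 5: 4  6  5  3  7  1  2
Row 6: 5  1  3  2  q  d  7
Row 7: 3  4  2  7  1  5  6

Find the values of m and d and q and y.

Cell (6,5): column 5 already has {1, 2, 3, 4, 5, 7} → 6.
At (row 6, col 6): row 6 already has {1, 2, 3, 5, 6, 7}, so the value is 4.
Cell (3,1): row 3 already has {1, 3, 4, 5, 6, 7} → 2.
Cell (4,6): row 4 already has {1, 2, 3, 4, 5, 6} → 7.

m = 2, d = 4, q = 6, y = 7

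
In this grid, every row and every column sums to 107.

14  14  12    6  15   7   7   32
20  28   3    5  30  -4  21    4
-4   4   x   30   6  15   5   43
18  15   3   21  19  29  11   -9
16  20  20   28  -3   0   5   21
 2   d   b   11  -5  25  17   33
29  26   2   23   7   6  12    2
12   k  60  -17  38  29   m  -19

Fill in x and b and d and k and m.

x = 8, b = -1, d = 25, k = -25, m = 29

Column 7 has 7 + 21 + 5 + 11 + 5 + 17 + 12 = 78; the blank must be 107 − 78 = 29.
Row 8 has 12 + 60 − 17 + 38 + 29 + 29 − 19 = 132; the blank must be 107 − 132 = -25.
Column 2 has 14 + 28 + 4 + 15 + 20 + 26 − 25 = 82; the blank must be 107 − 82 = 25.
Row 3 has -4 + 4 + 30 + 6 + 15 + 5 + 43 = 99; the blank must be 107 − 99 = 8.
Row 6 has 2 + 25 + 11 − 5 + 25 + 17 + 33 = 108; the blank must be 107 − 108 = -1.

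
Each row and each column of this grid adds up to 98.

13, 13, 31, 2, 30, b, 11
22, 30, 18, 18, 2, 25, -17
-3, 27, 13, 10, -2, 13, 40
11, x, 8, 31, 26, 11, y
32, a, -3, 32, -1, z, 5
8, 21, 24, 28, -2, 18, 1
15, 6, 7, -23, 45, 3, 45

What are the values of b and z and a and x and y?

Row 1: 13 + 13 + 31 + 2 + 30 + 11 = 100, so its missing entry is 98 − 100 = -2.
Column 6: -2 + 25 + 13 + 11 + 18 + 3 = 68, so its missing entry is 98 − 68 = 30.
Column 7: 11 − 17 + 40 + 5 + 1 + 45 = 85, so its missing entry is 98 − 85 = 13.
Row 4: 11 + 8 + 31 + 26 + 11 + 13 = 100, so its missing entry is 98 − 100 = -2.
Row 5: 32 − 3 + 32 − 1 + 30 + 5 = 95, so its missing entry is 98 − 95 = 3.

b = -2, z = 30, a = 3, x = -2, y = 13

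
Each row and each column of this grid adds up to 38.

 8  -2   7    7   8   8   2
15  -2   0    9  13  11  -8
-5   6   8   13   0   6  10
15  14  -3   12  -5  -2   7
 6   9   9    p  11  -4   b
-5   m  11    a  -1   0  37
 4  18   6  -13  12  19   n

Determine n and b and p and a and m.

Column 2 has -2 − 2 + 6 + 14 + 9 + 18 = 43; the blank must be 38 − 43 = -5.
Row 6 has -5 − 5 + 11 − 1 + 0 + 37 = 37; the blank must be 38 − 37 = 1.
Column 4 has 7 + 9 + 13 + 12 + 1 − 13 = 29; the blank must be 38 − 29 = 9.
Row 5 has 6 + 9 + 9 + 9 + 11 − 4 = 40; the blank must be 38 − 40 = -2.
Row 7 has 4 + 18 + 6 − 13 + 12 + 19 = 46; the blank must be 38 − 46 = -8.

n = -8, b = -2, p = 9, a = 1, m = -5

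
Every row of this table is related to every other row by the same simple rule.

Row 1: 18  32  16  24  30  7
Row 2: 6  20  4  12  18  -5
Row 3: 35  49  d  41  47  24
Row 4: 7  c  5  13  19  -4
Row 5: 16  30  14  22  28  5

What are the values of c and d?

The difference between any two rows is the same in every column — this is an addition table with the headers hidden.
Row 4 minus row 1 is 19 − 30 = -11, so its entry in column 2 is 32 + (-11) = 21.
Row 3 minus row 1 is 47 − 30 = 17, so its entry in column 3 is 16 + 17 = 33.

c = 21, d = 33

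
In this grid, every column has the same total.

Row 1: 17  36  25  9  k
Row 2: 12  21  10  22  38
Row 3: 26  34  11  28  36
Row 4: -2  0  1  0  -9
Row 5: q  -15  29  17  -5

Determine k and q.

k = 16, q = 23

Columns 2 and 3 both add up to 76, so every column sums to 76.
Column 5: 38 + 36 − 9 − 5 = 60, so the missing entry is 76 − 60 = 16.
Column 1: 17 + 12 + 26 − 2 = 53, so the missing entry is 76 − 53 = 23.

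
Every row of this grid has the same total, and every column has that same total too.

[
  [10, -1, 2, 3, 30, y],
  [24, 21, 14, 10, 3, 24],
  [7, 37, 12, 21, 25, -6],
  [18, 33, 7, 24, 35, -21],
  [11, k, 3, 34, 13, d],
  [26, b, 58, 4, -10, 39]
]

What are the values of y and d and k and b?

y = 52, d = 8, k = 27, b = -21

Rows 2 and 3 both sum to 96, so that's the common total.
Row 6 has 26 + 58 + 4 − 10 + 39 = 117; the blank must be 96 − 117 = -21.
Column 2 has -1 + 21 + 37 + 33 − 21 = 69; the blank must be 96 − 69 = 27.
Row 5 has 11 + 27 + 3 + 34 + 13 = 88; the blank must be 96 − 88 = 8.
Row 1 has 10 − 1 + 2 + 3 + 30 = 44; the blank must be 96 − 44 = 52.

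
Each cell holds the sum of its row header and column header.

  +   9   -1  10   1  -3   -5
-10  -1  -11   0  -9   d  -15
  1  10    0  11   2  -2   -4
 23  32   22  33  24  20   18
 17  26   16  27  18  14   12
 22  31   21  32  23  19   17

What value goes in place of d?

-10 + (-3) = -13.

-13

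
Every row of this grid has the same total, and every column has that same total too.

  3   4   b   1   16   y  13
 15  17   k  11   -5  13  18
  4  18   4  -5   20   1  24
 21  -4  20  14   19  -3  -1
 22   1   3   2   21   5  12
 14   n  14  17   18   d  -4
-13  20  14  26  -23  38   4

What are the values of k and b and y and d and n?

k = -3, b = 14, y = 15, d = -3, n = 10

Rows 3 and 4 both sum to 66, so that's the common total.
Row 2 has 15 + 17 + 11 − 5 + 13 + 18 = 69; the blank must be 66 − 69 = -3.
Column 2 has 4 + 17 + 18 − 4 + 1 + 20 = 56; the blank must be 66 − 56 = 10.
Row 6 has 14 + 10 + 14 + 17 + 18 − 4 = 69; the blank must be 66 − 69 = -3.
Column 3 has -3 + 4 + 20 + 3 + 14 + 14 = 52; the blank must be 66 − 52 = 14.
Row 1 has 3 + 4 + 14 + 1 + 16 + 13 = 51; the blank must be 66 − 51 = 15.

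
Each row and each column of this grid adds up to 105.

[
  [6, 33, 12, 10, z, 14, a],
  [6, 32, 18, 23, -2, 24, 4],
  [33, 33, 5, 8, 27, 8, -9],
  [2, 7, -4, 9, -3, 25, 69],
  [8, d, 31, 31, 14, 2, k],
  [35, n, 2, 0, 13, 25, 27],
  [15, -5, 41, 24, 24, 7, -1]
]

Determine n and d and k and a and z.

The known cells in column 5 total 73, leaving 105 − 73 = 32 for the blank.
The known cells in row 6 total 102, leaving 105 − 102 = 3 for the blank.
The known cells in row 1 total 107, leaving 105 − 107 = -2 for the blank.
The known cells in column 7 total 88, leaving 105 − 88 = 17 for the blank.
The known cells in row 5 total 103, leaving 105 − 103 = 2 for the blank.

n = 3, d = 2, k = 17, a = -2, z = 32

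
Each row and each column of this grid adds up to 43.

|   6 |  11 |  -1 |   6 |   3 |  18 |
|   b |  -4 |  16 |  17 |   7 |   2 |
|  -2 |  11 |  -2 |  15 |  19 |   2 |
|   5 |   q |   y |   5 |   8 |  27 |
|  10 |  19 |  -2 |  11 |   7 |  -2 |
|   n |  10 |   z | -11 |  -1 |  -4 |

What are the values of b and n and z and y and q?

b = 5, n = 19, z = 30, y = 2, q = -4

Column 2 has 11 − 4 + 11 + 19 + 10 = 47; the blank must be 43 − 47 = -4.
Row 2 has -4 + 16 + 17 + 7 + 2 = 38; the blank must be 43 − 38 = 5.
Column 1 has 6 + 5 − 2 + 5 + 10 = 24; the blank must be 43 − 24 = 19.
Row 4 has 5 − 4 + 5 + 8 + 27 = 41; the blank must be 43 − 41 = 2.
Row 6 has 19 + 10 − 11 − 1 − 4 = 13; the blank must be 43 − 13 = 30.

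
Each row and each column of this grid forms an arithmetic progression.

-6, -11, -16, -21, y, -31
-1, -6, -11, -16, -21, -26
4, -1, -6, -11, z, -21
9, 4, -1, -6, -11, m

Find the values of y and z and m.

Along each row the entries change by -5 per step; down each column they change by 5.
Row 1: from -6 at column 1, stepping by -5 to column 5 gives -26.
Row 3: from 4 at column 1, stepping by -5 to column 5 gives -16.
Row 4: from 9 at column 1, stepping by -5 to column 6 gives -16.

y = -26, z = -16, m = -16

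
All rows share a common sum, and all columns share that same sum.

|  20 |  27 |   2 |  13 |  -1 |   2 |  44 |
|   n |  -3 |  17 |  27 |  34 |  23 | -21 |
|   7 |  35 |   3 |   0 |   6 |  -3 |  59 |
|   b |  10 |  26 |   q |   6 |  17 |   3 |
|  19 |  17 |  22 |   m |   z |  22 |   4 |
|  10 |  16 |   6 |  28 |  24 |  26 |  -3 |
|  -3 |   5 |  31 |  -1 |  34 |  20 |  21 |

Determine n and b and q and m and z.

n = 30, b = 24, q = 21, m = 19, z = 4

Rows 1 and 3 both sum to 107, so that's the common total.
The known cells in column 5 total 103, leaving 107 − 103 = 4 for the blank.
The known cells in row 5 total 88, leaving 107 − 88 = 19 for the blank.
The known cells in column 4 total 86, leaving 107 − 86 = 21 for the blank.
The known cells in row 4 total 83, leaving 107 − 83 = 24 for the blank.
The known cells in row 2 total 77, leaving 107 − 77 = 30 for the blank.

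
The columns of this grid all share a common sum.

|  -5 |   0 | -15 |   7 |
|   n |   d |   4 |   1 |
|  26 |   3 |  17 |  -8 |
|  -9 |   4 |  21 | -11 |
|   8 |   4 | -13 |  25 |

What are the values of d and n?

The complete columns each total 14.
Column 2 is missing 14 − 11 = 3 (since 0 + 3 + 4 + 4 = 11).
Column 1 is missing 14 − 20 = -6 (since -5 + 26 − 9 + 8 = 20).

d = 3, n = -6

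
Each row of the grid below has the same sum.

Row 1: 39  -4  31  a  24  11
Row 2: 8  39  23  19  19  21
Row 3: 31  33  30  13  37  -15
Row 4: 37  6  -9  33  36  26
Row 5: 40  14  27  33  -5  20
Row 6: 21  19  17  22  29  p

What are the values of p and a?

p = 21, a = 28

Rows 2 and 5 both add up to 129, so every row sums to 129.
Row 6: 21 + 19 + 17 + 22 + 29 = 108, so the missing entry is 129 − 108 = 21.
Row 1: 39 − 4 + 31 + 24 + 11 = 101, so the missing entry is 129 − 101 = 28.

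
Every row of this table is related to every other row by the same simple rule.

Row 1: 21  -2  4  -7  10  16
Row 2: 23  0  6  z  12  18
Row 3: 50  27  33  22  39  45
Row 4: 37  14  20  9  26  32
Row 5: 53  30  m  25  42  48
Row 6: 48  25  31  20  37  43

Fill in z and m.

z = -5, m = 36

The difference between any two rows is the same in every column — this is an addition table with the headers hidden.
Row 2 minus row 1 is 0 − (-2) = 2, so its entry in column 4 is -7 + 2 = -5.
Row 5 minus row 1 is 30 − (-2) = 32, so its entry in column 3 is 4 + 32 = 36.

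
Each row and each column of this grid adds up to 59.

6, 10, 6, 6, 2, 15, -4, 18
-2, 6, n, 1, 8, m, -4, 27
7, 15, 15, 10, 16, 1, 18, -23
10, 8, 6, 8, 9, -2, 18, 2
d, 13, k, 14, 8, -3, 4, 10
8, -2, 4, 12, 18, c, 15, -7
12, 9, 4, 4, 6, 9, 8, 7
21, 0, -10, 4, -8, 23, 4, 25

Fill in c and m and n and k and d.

The known cells in column 1 total 62, leaving 59 − 62 = -3 for the blank.
The known cells in row 6 total 48, leaving 59 − 48 = 11 for the blank.
The known cells in column 6 total 54, leaving 59 − 54 = 5 for the blank.
The known cells in row 2 total 41, leaving 59 − 41 = 18 for the blank.
The known cells in row 5 total 43, leaving 59 − 43 = 16 for the blank.

c = 11, m = 5, n = 18, k = 16, d = -3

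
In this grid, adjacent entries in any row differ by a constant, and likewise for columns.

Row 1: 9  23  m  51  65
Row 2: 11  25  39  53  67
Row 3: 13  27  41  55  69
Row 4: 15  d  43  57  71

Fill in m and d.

m = 37, d = 29

Along each row the entries change by 14 per step; down each column they change by 2.
Row 1: from 9 at column 1, stepping by 14 to column 3 gives 37.
Row 4: from 15 at column 1, stepping by 14 to column 2 gives 29.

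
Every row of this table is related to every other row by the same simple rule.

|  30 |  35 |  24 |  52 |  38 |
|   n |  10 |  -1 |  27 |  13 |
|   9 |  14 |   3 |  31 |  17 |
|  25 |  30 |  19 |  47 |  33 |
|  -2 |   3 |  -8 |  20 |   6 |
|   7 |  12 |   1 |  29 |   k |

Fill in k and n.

The difference between any two rows is the same in every column — this is an addition table with the headers hidden.
Row 6 minus row 1 is 12 − 35 = -23, so its entry in column 5 is 38 + (-23) = 15.
Row 2 minus row 1 is 10 − 35 = -25, so its entry in column 1 is 30 + (-25) = 5.

k = 15, n = 5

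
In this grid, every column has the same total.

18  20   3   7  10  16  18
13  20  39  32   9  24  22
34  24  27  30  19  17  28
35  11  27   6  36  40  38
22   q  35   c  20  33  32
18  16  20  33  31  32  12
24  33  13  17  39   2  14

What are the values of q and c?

The complete columns each total 164.
Column 2 is missing 164 − 124 = 40 (since 20 + 20 + 24 + 11 + 16 + 33 = 124).
Column 4 is missing 164 − 125 = 39 (since 7 + 32 + 30 + 6 + 33 + 17 = 125).

q = 40, c = 39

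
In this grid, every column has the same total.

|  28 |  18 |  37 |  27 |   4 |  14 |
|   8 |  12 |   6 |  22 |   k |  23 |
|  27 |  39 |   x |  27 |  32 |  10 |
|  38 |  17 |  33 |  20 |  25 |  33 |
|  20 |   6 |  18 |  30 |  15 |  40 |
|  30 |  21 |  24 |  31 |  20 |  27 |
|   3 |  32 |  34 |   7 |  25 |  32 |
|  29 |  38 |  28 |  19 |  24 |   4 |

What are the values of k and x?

Columns 1 and 4 both add up to 183, so every column sums to 183.
Column 5: 4 + 32 + 25 + 15 + 20 + 25 + 24 = 145, so the missing entry is 183 − 145 = 38.
Column 3: 37 + 6 + 33 + 18 + 24 + 34 + 28 = 180, so the missing entry is 183 − 180 = 3.

k = 38, x = 3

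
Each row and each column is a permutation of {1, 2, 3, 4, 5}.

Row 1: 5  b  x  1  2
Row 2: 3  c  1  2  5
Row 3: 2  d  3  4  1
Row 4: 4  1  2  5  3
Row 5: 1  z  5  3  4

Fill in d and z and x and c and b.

d = 5, z = 2, x = 4, c = 4, b = 3

At (row 3, col 2): row 3 already has {1, 2, 3, 4}, so the value is 5.
At (row 2, col 2): row 2 already has {1, 2, 3, 5}, so the value is 4.
For row 1, column 3: column 3 already has {1, 2, 3, 5}; that leaves 4.
Cell (1,2): row 1 already has {1, 2, 4, 5} → 3.
At (row 5, col 2): row 5 already has {1, 3, 4, 5}, so the value is 2.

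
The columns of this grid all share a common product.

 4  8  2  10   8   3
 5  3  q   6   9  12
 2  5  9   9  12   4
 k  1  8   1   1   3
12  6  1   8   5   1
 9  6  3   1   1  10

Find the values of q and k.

Columns 4 and 6 each multiply to 4320, so every column has product 4320.
Column 3: 2×9×8×1×3 = 432, so the missing entry is 4320 ÷ 432 = 10.
Column 1: 4×5×2×12×9 = 4320, so the missing entry is 4320 ÷ 4320 = 1.

q = 10, k = 1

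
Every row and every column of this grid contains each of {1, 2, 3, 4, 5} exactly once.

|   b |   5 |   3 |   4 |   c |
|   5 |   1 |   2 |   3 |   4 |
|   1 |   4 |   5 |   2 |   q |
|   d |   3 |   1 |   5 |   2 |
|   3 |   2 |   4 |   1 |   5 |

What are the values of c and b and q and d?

c = 1, b = 2, q = 3, d = 4

For row 3, column 5: row 3 already has {1, 2, 4, 5}; that leaves 3.
For row 1, column 5: column 5 already has {2, 3, 4, 5}; that leaves 1.
At (row 1, col 1): row 1 already has {1, 3, 4, 5}, so the value is 2.
At (row 4, col 1): row 4 already has {1, 2, 3, 5}, so the value is 4.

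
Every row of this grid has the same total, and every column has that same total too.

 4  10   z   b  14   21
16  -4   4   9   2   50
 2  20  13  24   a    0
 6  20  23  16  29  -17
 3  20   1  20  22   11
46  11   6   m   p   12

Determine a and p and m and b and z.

a = 18, p = -8, m = 10, b = -2, z = 30

Rows 2 and 4 both sum to 77, so that's the common total.
Row 3 has 2 + 20 + 13 + 24 + 0 = 59; the blank must be 77 − 59 = 18.
Column 5 has 14 + 2 + 18 + 29 + 22 = 85; the blank must be 77 − 85 = -8.
Column 3 has 4 + 13 + 23 + 1 + 6 = 47; the blank must be 77 − 47 = 30.
Row 1 has 4 + 10 + 30 + 14 + 21 = 79; the blank must be 77 − 79 = -2.
Row 6 has 46 + 11 + 6 − 8 + 12 = 67; the blank must be 77 − 67 = 10.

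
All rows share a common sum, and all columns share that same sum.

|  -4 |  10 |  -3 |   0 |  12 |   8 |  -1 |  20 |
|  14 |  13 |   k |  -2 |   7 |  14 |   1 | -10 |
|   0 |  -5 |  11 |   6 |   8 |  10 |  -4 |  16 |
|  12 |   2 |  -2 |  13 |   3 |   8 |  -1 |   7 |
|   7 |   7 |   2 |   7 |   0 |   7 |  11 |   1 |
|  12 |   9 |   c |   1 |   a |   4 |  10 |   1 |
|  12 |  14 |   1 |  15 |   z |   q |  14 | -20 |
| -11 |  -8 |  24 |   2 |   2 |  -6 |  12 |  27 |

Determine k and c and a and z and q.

k = 5, c = 4, a = 1, z = 9, q = -3

Rows 1 and 3 both sum to 42, so that's the common total.
The known cells in row 2 total 37, leaving 42 − 37 = 5 for the blank.
The known cells in column 6 total 45, leaving 42 − 45 = -3 for the blank.
The known cells in row 7 total 33, leaving 42 − 33 = 9 for the blank.
The known cells in column 5 total 41, leaving 42 − 41 = 1 for the blank.
The known cells in row 6 total 38, leaving 42 − 38 = 4 for the blank.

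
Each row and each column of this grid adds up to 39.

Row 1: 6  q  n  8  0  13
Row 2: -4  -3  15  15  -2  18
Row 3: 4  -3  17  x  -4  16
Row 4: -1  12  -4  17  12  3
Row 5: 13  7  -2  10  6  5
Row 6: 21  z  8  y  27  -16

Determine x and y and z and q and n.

Row 3 has 4 − 3 + 17 − 4 + 16 = 30; the blank must be 39 − 30 = 9.
Column 3 has 15 + 17 − 4 − 2 + 8 = 34; the blank must be 39 − 34 = 5.
Row 1 has 6 + 5 + 8 + 0 + 13 = 32; the blank must be 39 − 32 = 7.
Column 2 has 7 − 3 − 3 + 12 + 7 = 20; the blank must be 39 − 20 = 19.
Row 6 has 21 + 19 + 8 + 27 − 16 = 59; the blank must be 39 − 59 = -20.

x = 9, y = -20, z = 19, q = 7, n = 5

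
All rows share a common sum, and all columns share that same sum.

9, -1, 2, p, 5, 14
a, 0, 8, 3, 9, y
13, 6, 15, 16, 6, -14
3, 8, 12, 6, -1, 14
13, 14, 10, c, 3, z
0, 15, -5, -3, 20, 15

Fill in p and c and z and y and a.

Rows 3 and 4 both sum to 42, so that's the common total.
The known cells in row 1 total 29, leaving 42 − 29 = 13 for the blank.
The known cells in column 4 total 35, leaving 42 − 35 = 7 for the blank.
The known cells in row 5 total 47, leaving 42 − 47 = -5 for the blank.
The known cells in column 6 total 24, leaving 42 − 24 = 18 for the blank.
The known cells in row 2 total 38, leaving 42 − 38 = 4 for the blank.

p = 13, c = 7, z = -5, y = 18, a = 4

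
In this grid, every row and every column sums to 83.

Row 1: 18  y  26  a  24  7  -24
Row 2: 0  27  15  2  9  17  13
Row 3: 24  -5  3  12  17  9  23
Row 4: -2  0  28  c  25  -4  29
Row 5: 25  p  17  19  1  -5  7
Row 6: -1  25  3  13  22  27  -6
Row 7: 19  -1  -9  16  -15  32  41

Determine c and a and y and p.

c = 7, a = 14, y = 18, p = 19

Row 4: -2 + 0 + 28 + 25 − 4 + 29 = 76, so its missing entry is 83 − 76 = 7.
Row 5: 25 + 17 + 19 + 1 − 5 + 7 = 64, so its missing entry is 83 − 64 = 19.
Column 2: 27 − 5 + 0 + 19 + 25 − 1 = 65, so its missing entry is 83 − 65 = 18.
Row 1: 18 + 18 + 26 + 24 + 7 − 24 = 69, so its missing entry is 83 − 69 = 14.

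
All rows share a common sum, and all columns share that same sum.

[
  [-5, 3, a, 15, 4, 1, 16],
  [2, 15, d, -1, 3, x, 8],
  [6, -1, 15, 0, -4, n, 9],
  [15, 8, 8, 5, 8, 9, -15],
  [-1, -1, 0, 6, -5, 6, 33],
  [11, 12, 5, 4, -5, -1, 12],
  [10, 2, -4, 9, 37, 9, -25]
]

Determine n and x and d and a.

Rows 4 and 5 both sum to 38, so that's the common total.
Row 1: -5 + 3 + 15 + 4 + 1 + 16 = 34, so its missing entry is 38 − 34 = 4.
Column 3: 4 + 15 + 8 + 0 + 5 − 4 = 28, so its missing entry is 38 − 28 = 10.
Row 3: 6 − 1 + 15 + 0 − 4 + 9 = 25, so its missing entry is 38 − 25 = 13.
Row 2: 2 + 15 + 10 − 1 + 3 + 8 = 37, so its missing entry is 38 − 37 = 1.

n = 13, x = 1, d = 10, a = 4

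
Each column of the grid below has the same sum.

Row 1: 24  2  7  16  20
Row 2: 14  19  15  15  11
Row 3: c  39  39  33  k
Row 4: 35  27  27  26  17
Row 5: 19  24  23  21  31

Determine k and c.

k = 32, c = 19

The complete columns each total 111.
Column 5 is missing 111 − 79 = 32 (since 20 + 11 + 17 + 31 = 79).
Column 1 is missing 111 − 92 = 19 (since 24 + 14 + 35 + 19 = 92).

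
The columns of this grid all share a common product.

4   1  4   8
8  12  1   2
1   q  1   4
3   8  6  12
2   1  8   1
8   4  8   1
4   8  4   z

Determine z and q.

Columns 1 and 3 each multiply to 6144, so every column has product 6144.
Column 4: 8×2×4×12×1×1 = 768, so the missing entry is 6144 ÷ 768 = 8.
Column 2: 1×12×8×1×4×8 = 3072, so the missing entry is 6144 ÷ 3072 = 2.

z = 8, q = 2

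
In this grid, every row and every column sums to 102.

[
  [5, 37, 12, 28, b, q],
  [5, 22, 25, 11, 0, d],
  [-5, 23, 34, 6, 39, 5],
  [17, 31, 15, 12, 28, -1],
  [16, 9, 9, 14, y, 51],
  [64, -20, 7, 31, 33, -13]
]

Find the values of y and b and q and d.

The known cells in row 5 total 99, leaving 102 − 99 = 3 for the blank.
The known cells in column 5 total 103, leaving 102 − 103 = -1 for the blank.
The known cells in row 1 total 81, leaving 102 − 81 = 21 for the blank.
The known cells in row 2 total 63, leaving 102 − 63 = 39 for the blank.

y = 3, b = -1, q = 21, d = 39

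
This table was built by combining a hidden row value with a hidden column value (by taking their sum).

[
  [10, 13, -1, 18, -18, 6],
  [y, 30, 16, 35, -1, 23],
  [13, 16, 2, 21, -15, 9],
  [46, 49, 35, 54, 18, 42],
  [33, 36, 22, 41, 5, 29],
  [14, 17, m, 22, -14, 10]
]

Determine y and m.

The difference between any two rows is the same in every column — this is an addition table with the headers hidden.
Row 2 minus row 1 is 35 − 18 = 17, so its entry in column 1 is 10 + 17 = 27.
Row 6 minus row 1 is 22 − 18 = 4, so its entry in column 3 is -1 + 4 = 3.

y = 27, m = 3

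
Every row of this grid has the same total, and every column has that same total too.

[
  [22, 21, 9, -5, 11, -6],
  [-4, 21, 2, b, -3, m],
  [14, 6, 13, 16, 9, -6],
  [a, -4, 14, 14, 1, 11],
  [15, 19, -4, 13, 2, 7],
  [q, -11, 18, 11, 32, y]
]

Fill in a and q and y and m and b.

Rows 1 and 3 both sum to 52, so that's the common total.
Row 4: -4 + 14 + 14 + 1 + 11 = 36, so its missing entry is 52 − 36 = 16.
Column 1: 22 − 4 + 14 + 16 + 15 = 63, so its missing entry is 52 − 63 = -11.
Row 6: -11 − 11 + 18 + 11 + 32 = 39, so its missing entry is 52 − 39 = 13.
Column 6: -6 − 6 + 11 + 7 + 13 = 19, so its missing entry is 52 − 19 = 33.
Row 2: -4 + 21 + 2 − 3 + 33 = 49, so its missing entry is 52 − 49 = 3.

a = 16, q = -11, y = 13, m = 33, b = 3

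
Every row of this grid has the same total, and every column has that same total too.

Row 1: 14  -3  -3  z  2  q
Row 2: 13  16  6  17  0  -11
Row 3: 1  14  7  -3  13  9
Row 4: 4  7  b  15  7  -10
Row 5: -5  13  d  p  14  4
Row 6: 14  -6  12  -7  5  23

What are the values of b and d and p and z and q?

Rows 2 and 3 both sum to 41, so that's the common total.
Column 6 has -11 + 9 − 10 + 4 + 23 = 15; the blank must be 41 − 15 = 26.
Row 1 has 14 − 3 − 3 + 2 + 26 = 36; the blank must be 41 − 36 = 5.
Column 4 has 5 + 17 − 3 + 15 − 7 = 27; the blank must be 41 − 27 = 14.
Row 5 has -5 + 13 + 14 + 14 + 4 = 40; the blank must be 41 − 40 = 1.
Row 4 has 4 + 7 + 15 + 7 − 10 = 23; the blank must be 41 − 23 = 18.

b = 18, d = 1, p = 14, z = 5, q = 26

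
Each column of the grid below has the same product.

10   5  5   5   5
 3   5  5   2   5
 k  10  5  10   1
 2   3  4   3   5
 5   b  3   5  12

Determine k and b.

k = 5, b = 2

Columns 4 and 5 each multiply to 1500, so every column has product 1500.
Column 1: 10×3×2×5 = 300, so the missing entry is 1500 ÷ 300 = 5.
Column 2: 5×5×10×3 = 750, so the missing entry is 1500 ÷ 750 = 2.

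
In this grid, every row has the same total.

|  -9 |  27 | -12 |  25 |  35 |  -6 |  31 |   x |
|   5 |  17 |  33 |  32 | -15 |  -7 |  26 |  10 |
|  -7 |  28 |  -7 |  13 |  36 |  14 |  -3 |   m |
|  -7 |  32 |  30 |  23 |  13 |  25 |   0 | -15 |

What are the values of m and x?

m = 27, x = 10

The complete rows each total 101.
Row 3 is missing 101 − 74 = 27 (since -7 + 28 − 7 + 13 + 36 + 14 − 3 = 74).
Row 1 is missing 101 − 91 = 10 (since -9 + 27 − 12 + 25 + 35 − 6 + 31 = 91).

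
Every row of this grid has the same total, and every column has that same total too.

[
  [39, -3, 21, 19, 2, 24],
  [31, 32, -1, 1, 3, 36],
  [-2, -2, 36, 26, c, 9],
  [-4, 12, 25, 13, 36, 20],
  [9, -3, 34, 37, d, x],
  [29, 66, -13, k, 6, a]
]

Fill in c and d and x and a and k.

Rows 1 and 2 both sum to 102, so that's the common total.
Row 3: -2 − 2 + 36 + 26 + 9 = 67, so its missing entry is 102 − 67 = 35.
Column 5: 2 + 3 + 35 + 36 + 6 = 82, so its missing entry is 102 − 82 = 20.
Row 5: 9 − 3 + 34 + 37 + 20 = 97, so its missing entry is 102 − 97 = 5.
Column 6: 24 + 36 + 9 + 20 + 5 = 94, so its missing entry is 102 − 94 = 8.
Row 6: 29 + 66 − 13 + 6 + 8 = 96, so its missing entry is 102 − 96 = 6.

c = 35, d = 20, x = 5, a = 8, k = 6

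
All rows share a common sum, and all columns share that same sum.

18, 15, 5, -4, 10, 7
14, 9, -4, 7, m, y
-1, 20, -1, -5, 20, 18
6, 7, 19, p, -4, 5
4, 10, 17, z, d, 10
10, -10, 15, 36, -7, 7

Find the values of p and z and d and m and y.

Rows 1 and 3 both sum to 51, so that's the common total.
Column 6: 7 + 18 + 5 + 10 + 7 = 47, so its missing entry is 51 − 47 = 4.
Row 2: 14 + 9 − 4 + 7 + 4 = 30, so its missing entry is 51 − 30 = 21.
Column 5: 10 + 21 + 20 − 4 − 7 = 40, so its missing entry is 51 − 40 = 11.
Row 5: 4 + 10 + 17 + 11 + 10 = 52, so its missing entry is 51 − 52 = -1.
Row 4: 6 + 7 + 19 − 4 + 5 = 33, so its missing entry is 51 − 33 = 18.

p = 18, z = -1, d = 11, m = 21, y = 4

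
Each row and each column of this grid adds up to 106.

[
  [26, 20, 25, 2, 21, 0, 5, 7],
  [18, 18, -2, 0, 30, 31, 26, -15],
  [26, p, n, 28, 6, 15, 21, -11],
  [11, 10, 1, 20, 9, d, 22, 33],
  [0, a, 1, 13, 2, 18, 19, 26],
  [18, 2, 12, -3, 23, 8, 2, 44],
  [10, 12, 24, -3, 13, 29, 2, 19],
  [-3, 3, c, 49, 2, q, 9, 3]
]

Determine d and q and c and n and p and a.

d = 0, q = 5, c = 38, n = 7, p = 14, a = 27

Row 5: 0 + 1 + 13 + 2 + 18 + 19 + 26 = 79, so its missing entry is 106 − 79 = 27.
Column 2: 20 + 18 + 10 + 27 + 2 + 12 + 3 = 92, so its missing entry is 106 − 92 = 14.
Row 3: 26 + 14 + 28 + 6 + 15 + 21 − 11 = 99, so its missing entry is 106 − 99 = 7.
Column 3: 25 − 2 + 7 + 1 + 1 + 12 + 24 = 68, so its missing entry is 106 − 68 = 38.
Row 8: -3 + 3 + 38 + 49 + 2 + 9 + 3 = 101, so its missing entry is 106 − 101 = 5.
Row 4: 11 + 10 + 1 + 20 + 9 + 22 + 33 = 106, so its missing entry is 106 − 106 = 0.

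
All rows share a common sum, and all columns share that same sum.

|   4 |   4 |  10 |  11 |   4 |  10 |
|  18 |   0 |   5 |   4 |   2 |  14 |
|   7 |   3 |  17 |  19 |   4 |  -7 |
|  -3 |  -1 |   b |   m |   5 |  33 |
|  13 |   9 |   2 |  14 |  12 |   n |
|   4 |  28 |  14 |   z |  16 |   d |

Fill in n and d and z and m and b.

Rows 1 and 2 both sum to 43, so that's the common total.
The known cells in row 5 total 50, leaving 43 − 50 = -7 for the blank.
The known cells in column 6 total 43, leaving 43 − 43 = 0 for the blank.
The known cells in row 6 total 62, leaving 43 − 62 = -19 for the blank.
The known cells in column 4 total 29, leaving 43 − 29 = 14 for the blank.
The known cells in row 4 total 48, leaving 43 − 48 = -5 for the blank.

n = -7, d = 0, z = -19, m = 14, b = -5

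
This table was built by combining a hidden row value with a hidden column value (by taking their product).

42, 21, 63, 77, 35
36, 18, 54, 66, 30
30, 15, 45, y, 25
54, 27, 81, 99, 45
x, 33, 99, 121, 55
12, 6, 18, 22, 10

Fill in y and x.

Each row is a constant multiple of every other row — this is a multiplication table with the headers hidden.
Row 3 is 15/21 = 5/7 times row 1, so its entry in column 4 is 77 × 5/7 = 55.
Row 5 is 33/21 = 11/7 times row 1, so its entry in column 1 is 42 × 11/7 = 66.

y = 55, x = 66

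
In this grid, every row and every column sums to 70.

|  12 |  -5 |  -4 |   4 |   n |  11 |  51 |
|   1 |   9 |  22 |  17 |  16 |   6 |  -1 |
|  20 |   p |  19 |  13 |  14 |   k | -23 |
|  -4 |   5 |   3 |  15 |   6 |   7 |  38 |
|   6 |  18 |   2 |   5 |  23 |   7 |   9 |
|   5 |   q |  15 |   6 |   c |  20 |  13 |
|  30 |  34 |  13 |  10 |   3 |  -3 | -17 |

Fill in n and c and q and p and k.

The known cells in row 1 total 69, leaving 70 − 69 = 1 for the blank.
The known cells in column 5 total 63, leaving 70 − 63 = 7 for the blank.
The known cells in row 6 total 66, leaving 70 − 66 = 4 for the blank.
The known cells in column 2 total 65, leaving 70 − 65 = 5 for the blank.
The known cells in row 3 total 48, leaving 70 − 48 = 22 for the blank.

n = 1, c = 7, q = 4, p = 5, k = 22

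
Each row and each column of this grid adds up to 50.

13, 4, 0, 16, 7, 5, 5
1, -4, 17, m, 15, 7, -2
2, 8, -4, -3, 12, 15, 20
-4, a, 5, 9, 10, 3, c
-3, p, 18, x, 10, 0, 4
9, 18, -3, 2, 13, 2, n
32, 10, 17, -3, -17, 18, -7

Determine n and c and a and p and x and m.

The known cells in row 2 total 34, leaving 50 − 34 = 16 for the blank.
The known cells in column 4 total 37, leaving 50 − 37 = 13 for the blank.
The known cells in row 6 total 41, leaving 50 − 41 = 9 for the blank.
The known cells in column 7 total 29, leaving 50 − 29 = 21 for the blank.
The known cells in row 4 total 44, leaving 50 − 44 = 6 for the blank.
The known cells in row 5 total 42, leaving 50 − 42 = 8 for the blank.

n = 9, c = 21, a = 6, p = 8, x = 13, m = 16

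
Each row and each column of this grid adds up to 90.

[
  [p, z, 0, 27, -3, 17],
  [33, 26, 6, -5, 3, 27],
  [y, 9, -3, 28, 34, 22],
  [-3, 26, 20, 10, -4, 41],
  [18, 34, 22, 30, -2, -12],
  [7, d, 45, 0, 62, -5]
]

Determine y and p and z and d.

y = 0, p = 35, z = 14, d = -19

Row 3: 9 − 3 + 28 + 34 + 22 = 90, so its missing entry is 90 − 90 = 0.
Row 6: 7 + 45 + 0 + 62 − 5 = 109, so its missing entry is 90 − 109 = -19.
Column 2: 26 + 9 + 26 + 34 − 19 = 76, so its missing entry is 90 − 76 = 14.
Row 1: 14 + 0 + 27 − 3 + 17 = 55, so its missing entry is 90 − 55 = 35.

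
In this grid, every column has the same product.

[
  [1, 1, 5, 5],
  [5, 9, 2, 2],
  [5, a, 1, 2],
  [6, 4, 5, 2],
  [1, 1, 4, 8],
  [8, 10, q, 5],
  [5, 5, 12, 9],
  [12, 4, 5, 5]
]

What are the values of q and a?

Columns 1 and 4 each multiply to 72000, so every column has product 72000.
Column 3: 5×2×1×5×4×12×5 = 12000, so the missing entry is 72000 ÷ 12000 = 6.
Column 2: 1×9×4×1×10×5×4 = 7200, so the missing entry is 72000 ÷ 7200 = 10.

q = 6, a = 10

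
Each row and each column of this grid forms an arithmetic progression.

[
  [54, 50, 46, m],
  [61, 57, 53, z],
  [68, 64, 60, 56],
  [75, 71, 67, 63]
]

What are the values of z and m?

z = 49, m = 42

Along each row the entries change by -4 per step; down each column they change by 7.
Row 2: from 61 at column 1, stepping by -4 to column 4 gives 49.
Row 1: from 54 at column 1, stepping by -4 to column 4 gives 42.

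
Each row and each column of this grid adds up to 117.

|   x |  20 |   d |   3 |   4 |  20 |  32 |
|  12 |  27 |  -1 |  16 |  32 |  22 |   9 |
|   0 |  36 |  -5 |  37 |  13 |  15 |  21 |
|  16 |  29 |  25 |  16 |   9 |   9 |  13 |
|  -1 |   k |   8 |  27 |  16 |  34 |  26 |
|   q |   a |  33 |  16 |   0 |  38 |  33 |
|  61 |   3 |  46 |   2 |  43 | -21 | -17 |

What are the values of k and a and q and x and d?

k = 7, a = -5, q = 2, x = 27, d = 11

The known cells in column 3 total 106, leaving 117 − 106 = 11 for the blank.
The known cells in row 1 total 90, leaving 117 − 90 = 27 for the blank.
The known cells in column 1 total 115, leaving 117 − 115 = 2 for the blank.
The known cells in row 6 total 122, leaving 117 − 122 = -5 for the blank.
The known cells in row 5 total 110, leaving 117 − 110 = 7 for the blank.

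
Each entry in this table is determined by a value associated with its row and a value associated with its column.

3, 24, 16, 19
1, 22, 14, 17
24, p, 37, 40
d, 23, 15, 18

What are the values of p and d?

p = 45, d = 2

The difference between any two rows is the same in every column — this is an addition table with the headers hidden.
Row 3 minus row 1 is 37 − 16 = 21, so its entry in column 2 is 24 + 21 = 45.
Row 4 minus row 1 is 15 − 16 = -1, so its entry in column 1 is 3 + (-1) = 2.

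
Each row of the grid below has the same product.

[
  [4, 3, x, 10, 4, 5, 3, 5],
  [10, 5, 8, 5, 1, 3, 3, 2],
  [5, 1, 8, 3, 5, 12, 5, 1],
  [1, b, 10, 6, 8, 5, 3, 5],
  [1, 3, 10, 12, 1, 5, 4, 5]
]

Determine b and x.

b = 1, x = 1

Rows 3 and 5 each multiply to 36000, so every row has product 36000.
Row 4: 1×10×6×8×5×3×5 = 36000, so the missing entry is 36000 ÷ 36000 = 1.
Row 1: 4×3×10×4×5×3×5 = 36000, so the missing entry is 36000 ÷ 36000 = 1.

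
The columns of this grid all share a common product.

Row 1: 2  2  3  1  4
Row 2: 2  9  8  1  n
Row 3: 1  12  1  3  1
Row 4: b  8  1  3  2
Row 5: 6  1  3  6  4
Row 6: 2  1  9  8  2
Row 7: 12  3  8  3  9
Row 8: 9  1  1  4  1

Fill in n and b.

n = 9, b = 1

Columns 3 and 4 each multiply to 5184, so every column has product 5184.
Column 5: 4×1×2×4×2×9×1 = 576, so the missing entry is 5184 ÷ 576 = 9.
Column 1: 2×2×1×6×2×12×9 = 5184, so the missing entry is 5184 ÷ 5184 = 1.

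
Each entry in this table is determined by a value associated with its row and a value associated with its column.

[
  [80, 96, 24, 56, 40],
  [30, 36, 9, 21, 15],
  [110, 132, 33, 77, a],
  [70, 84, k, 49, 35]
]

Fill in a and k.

a = 55, k = 21

Each row is a constant multiple of every other row — this is a multiplication table with the headers hidden.
Row 3 is 110/80 = 11/8 times row 1, so its entry in column 5 is 40 × 11/8 = 55.
Row 4 is 70/80 = 7/8 times row 1, so its entry in column 3 is 24 × 7/8 = 21.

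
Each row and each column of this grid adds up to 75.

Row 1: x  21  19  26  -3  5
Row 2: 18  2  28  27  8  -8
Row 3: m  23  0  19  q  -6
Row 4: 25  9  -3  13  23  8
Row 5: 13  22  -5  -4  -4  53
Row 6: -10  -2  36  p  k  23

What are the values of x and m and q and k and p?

Row 1 has 21 + 19 + 26 − 3 + 5 = 68; the blank must be 75 − 68 = 7.
Column 1 has 7 + 18 + 25 + 13 − 10 = 53; the blank must be 75 − 53 = 22.
Row 3 has 22 + 23 + 0 + 19 − 6 = 58; the blank must be 75 − 58 = 17.
Column 5 has -3 + 8 + 17 + 23 − 4 = 41; the blank must be 75 − 41 = 34.
Row 6 has -10 − 2 + 36 + 34 + 23 = 81; the blank must be 75 − 81 = -6.

x = 7, m = 22, q = 17, k = 34, p = -6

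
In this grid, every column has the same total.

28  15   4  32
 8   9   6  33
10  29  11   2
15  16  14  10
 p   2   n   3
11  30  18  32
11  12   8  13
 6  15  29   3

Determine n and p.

Column 2 sums to 128 and so does column 4; that's the common total.
In column 3 the known cells total 90, leaving 128 − 90 = 38.
In column 1 the known cells total 89, leaving 128 − 89 = 39.

n = 38, p = 39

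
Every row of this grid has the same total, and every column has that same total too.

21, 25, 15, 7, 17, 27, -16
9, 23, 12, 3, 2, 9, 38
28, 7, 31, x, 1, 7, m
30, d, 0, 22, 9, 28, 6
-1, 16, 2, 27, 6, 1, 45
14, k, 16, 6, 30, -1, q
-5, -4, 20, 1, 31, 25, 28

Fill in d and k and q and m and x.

d = 1, k = 28, q = 3, m = -8, x = 30

Rows 1 and 2 both sum to 96, so that's the common total.
Row 4 has 30 + 0 + 22 + 9 + 28 + 6 = 95; the blank must be 96 − 95 = 1.
Column 2 has 25 + 23 + 7 + 1 + 16 − 4 = 68; the blank must be 96 − 68 = 28.
Column 4 has 7 + 3 + 22 + 27 + 6 + 1 = 66; the blank must be 96 − 66 = 30.
Row 3 has 28 + 7 + 31 + 30 + 1 + 7 = 104; the blank must be 96 − 104 = -8.
Row 6 has 14 + 28 + 16 + 6 + 30 − 1 = 93; the blank must be 96 − 93 = 3.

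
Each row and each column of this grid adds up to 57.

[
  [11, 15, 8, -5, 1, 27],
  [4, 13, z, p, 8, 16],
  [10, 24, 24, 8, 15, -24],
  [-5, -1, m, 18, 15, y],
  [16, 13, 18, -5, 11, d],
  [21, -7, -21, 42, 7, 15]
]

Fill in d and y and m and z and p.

d = 4, y = 19, m = 11, z = 17, p = -1

Row 5 has 16 + 13 + 18 − 5 + 11 = 53; the blank must be 57 − 53 = 4.
Column 4 has -5 + 8 + 18 − 5 + 42 = 58; the blank must be 57 − 58 = -1.
Row 2 has 4 + 13 − 1 + 8 + 16 = 40; the blank must be 57 − 40 = 17.
Column 3 has 8 + 17 + 24 + 18 − 21 = 46; the blank must be 57 − 46 = 11.
Row 4 has -5 − 1 + 11 + 18 + 15 = 38; the blank must be 57 − 38 = 19.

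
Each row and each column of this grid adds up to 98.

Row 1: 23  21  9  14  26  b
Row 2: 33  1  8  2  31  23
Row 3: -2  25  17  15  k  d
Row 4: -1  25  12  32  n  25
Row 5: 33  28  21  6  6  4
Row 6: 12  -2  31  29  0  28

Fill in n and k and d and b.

Row 4: -1 + 25 + 12 + 32 + 25 = 93, so its missing entry is 98 − 93 = 5.
Column 5: 26 + 31 + 5 + 6 + 0 = 68, so its missing entry is 98 − 68 = 30.
Row 3: -2 + 25 + 17 + 15 + 30 = 85, so its missing entry is 98 − 85 = 13.
Row 1: 23 + 21 + 9 + 14 + 26 = 93, so its missing entry is 98 − 93 = 5.

n = 5, k = 30, d = 13, b = 5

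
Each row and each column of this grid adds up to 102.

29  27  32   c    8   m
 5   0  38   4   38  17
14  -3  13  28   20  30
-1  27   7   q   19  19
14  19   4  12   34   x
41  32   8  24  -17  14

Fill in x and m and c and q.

x = 19, m = 3, c = 3, q = 31

Row 5 has 14 + 19 + 4 + 12 + 34 = 83; the blank must be 102 − 83 = 19.
Row 4 has -1 + 27 + 7 + 19 + 19 = 71; the blank must be 102 − 71 = 31.
Column 4 has 4 + 28 + 31 + 12 + 24 = 99; the blank must be 102 − 99 = 3.
Row 1 has 29 + 27 + 32 + 3 + 8 = 99; the blank must be 102 − 99 = 3.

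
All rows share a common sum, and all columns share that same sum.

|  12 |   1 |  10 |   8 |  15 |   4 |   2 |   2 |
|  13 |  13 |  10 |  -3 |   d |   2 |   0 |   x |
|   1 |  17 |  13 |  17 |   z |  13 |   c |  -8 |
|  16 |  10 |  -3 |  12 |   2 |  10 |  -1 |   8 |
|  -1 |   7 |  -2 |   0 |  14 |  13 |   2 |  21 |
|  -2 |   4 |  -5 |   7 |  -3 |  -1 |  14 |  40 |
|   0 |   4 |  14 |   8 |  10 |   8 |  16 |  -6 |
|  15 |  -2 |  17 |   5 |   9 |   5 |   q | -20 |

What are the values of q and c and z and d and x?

q = 25, c = -4, z = 5, d = 2, x = 17

Rows 1 and 4 both sum to 54, so that's the common total.
Column 8: 2 − 8 + 8 + 21 + 40 − 6 − 20 = 37, so its missing entry is 54 − 37 = 17.
Row 2: 13 + 13 + 10 − 3 + 2 + 0 + 17 = 52, so its missing entry is 54 − 52 = 2.
Column 5: 15 + 2 + 2 + 14 − 3 + 10 + 9 = 49, so its missing entry is 54 − 49 = 5.
Row 8: 15 − 2 + 17 + 5 + 9 + 5 − 20 = 29, so its missing entry is 54 − 29 = 25.
Row 3: 1 + 17 + 13 + 17 + 5 + 13 − 8 = 58, so its missing entry is 54 − 58 = -4.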